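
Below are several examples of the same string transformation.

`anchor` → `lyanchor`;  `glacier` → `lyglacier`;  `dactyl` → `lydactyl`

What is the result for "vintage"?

In each case the input is transformed by: prepend "ly".
Applying that to "vintage" gives "lyvintage".

lyvintage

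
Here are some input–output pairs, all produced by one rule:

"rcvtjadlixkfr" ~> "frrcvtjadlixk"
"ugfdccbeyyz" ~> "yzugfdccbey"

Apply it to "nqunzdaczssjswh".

The rule is to move the last 2 characters to the front (rotate right by 2).
Applying that to "nqunzdaczssjswh" gives "whnqunzdaczssjs".

whnqunzdaczssjs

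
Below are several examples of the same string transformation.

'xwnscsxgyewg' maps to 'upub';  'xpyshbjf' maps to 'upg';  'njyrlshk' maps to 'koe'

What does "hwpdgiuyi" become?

The transformation: shift every letter 3 places backward in the alphabet (wrapping around), then keep one character in every 3, starting at position 1 (positions 1st, 4th, 7th, ...).
Working it through for "hwpdgiuyi": intermediate "etmadfrvf", final "ear".

ear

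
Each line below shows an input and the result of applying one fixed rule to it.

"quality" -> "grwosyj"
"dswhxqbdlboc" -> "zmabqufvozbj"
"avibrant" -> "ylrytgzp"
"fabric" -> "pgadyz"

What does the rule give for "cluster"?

rcpajsq

Each output is the input with this applied: shift every letter 2 places backward in the alphabet (wrapping around), then move the last 3 characters to the front (rotate right by 3).
Working it through for "cluster": intermediate "ajsqrcp", final "rcpajsq".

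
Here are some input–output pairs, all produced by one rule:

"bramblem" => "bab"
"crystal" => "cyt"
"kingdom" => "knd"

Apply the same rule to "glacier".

Each output is the input with this applied: delete the last 2 characters, then keep every other character starting from the first (positions 1st, 3rd, 5th, ...).
Working it through for "glacier": intermediate "glaci", final "gai".

gai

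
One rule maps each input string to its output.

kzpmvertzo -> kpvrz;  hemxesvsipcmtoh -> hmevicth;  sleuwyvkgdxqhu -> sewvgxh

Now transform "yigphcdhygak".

yghdya

What's happening: keep every other character starting from the first (positions 1st, 3rd, 5th, ...).
Doing the same to "yigphcdhygak": "yghdya".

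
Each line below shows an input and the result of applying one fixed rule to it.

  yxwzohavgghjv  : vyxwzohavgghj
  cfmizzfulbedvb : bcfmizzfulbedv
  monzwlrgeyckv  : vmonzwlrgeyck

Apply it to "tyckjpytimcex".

xtyckjpytimce

What's happening: move the last character to the front.
"tyckjpytimcex" → "xtyckjpytimce".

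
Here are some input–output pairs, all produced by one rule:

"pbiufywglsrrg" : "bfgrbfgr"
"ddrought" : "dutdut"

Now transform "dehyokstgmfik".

eotfeotf

The pattern: keep one character in every 3, starting at position 2 (positions 2nd, 5th, 8th, ...), then write the whole string twice.
"dehyokstgmfik" → "eotf" → "eotfeotf".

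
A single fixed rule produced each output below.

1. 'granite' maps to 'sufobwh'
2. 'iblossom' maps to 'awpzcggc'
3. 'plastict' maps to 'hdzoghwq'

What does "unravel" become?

zibfojs

Each output is the input with this applied: move the last character to the front, then shift every letter 12 places backward in the alphabet (wrapping around).
Working it through for "unravel": intermediate "lunrave", final "zibfojs".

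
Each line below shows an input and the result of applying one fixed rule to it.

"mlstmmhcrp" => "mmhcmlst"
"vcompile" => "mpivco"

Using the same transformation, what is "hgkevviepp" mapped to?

vviehgke

The pattern: delete the last 2 characters, then swap the front and back halves of the string.
On "hgkevviepp": the first step gives "hgkevvie", and the second then gives "vviehgke".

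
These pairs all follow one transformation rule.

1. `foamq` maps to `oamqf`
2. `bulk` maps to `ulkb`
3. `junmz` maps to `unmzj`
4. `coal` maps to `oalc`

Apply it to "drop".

ropd

Rule — move the first character to the end.
On "drop" that produces "ropd".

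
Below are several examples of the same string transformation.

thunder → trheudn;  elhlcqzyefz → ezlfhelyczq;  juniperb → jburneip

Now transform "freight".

Each output is the input with this applied: take characters alternately from the front and the back (1st, last, 2nd, 2nd-last, ...).
On "freight" that produces "ftrhegi".

ftrhegi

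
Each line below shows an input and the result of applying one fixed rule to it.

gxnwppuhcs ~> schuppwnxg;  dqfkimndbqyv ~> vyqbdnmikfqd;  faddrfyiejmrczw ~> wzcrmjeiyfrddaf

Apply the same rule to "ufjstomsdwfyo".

The rule is to reverse the string.
"ufjstomsdwfyo" → "oyfwdsmotsjfu".

oyfwdsmotsjfu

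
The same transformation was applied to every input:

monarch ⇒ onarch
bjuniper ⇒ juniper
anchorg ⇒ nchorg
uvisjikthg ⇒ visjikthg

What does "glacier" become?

lacier

Looking at the pairs, the operation is to delete the first character.
For "glacier" the result is "lacier".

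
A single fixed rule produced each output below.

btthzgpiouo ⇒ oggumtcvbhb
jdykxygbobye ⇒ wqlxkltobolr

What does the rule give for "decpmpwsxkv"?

The rule is to shift every letter 13 places forward in the alphabet (wrapping around) — i.e. ROT13.
On "decpmpwsxkv" that produces "qrpczcjfkxi".

qrpczcjfkxi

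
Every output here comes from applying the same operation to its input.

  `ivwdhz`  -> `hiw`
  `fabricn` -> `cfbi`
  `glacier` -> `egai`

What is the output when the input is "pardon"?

The rule is to move the last 2 characters to the front (rotate right by 2), then keep every other character starting from the first (positions 1st, 3rd, 5th, ...).
Doing the same to "pardon": "opr".

opr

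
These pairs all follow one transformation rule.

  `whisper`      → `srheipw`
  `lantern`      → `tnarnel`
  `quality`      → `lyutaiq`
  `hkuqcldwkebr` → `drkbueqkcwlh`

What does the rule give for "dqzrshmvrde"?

heqdzrrvsmd

Each output is the input with this applied: take characters alternately from the front and the back (1st, last, 2nd, 2nd-last, ...), then swap the first and last characters.
Applying both steps to "dqzrshmvrde": "deqdzrrvsmh", then "heqdzrrvsmd".
(Check on "lantern": → "lnarnet" → "tnarnel" ✓)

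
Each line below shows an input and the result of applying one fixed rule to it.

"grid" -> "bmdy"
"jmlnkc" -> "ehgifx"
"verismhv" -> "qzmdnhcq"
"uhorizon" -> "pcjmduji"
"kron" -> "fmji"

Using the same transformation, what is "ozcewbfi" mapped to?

Each output is the input with this applied: shift every letter 5 places backward in the alphabet (wrapping around).
On "ozcewbfi" that produces "juxzrwad".

juxzrwad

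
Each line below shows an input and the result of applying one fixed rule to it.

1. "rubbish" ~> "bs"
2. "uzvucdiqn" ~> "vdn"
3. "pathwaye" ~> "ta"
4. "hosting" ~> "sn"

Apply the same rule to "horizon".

ro

What's happening: keep one character in every 3, starting at position 3 (positions 3rd, 6th, 9th, ...).
Applying that to "horizon" gives "ro".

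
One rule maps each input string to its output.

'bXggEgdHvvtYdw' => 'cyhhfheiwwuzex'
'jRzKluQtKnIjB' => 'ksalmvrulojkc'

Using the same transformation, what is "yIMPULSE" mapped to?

zjnqvmtf

The transformation: shift every letter 1 place forward in the alphabet (wrapping around), then convert every letter to lowercase.
Applying both steps to "yIMPULSE": "zJNQVMTF", then "zjnqvmtf".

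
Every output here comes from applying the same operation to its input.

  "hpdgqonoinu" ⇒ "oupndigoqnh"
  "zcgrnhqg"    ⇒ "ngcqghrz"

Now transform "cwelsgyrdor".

What's happening: take characters alternately from the front and the back (1st, last, 2nd, 2nd-last, ...), then swap the first and last characters.
Working it through for "cwelsgyrdor": intermediate "crwoedlrsyg", final "grwoedlrsyc".

grwoedlrsyc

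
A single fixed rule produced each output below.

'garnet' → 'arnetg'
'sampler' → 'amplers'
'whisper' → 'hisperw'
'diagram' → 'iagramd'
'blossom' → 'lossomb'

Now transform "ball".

allb

The rule is to move the first character to the end.
Doing the same to "ball": "allb".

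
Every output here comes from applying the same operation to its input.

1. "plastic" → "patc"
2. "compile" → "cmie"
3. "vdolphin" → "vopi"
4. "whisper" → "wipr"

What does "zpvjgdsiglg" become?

Rule — keep every other character starting from the first (positions 1st, 3rd, 5th, ...).
Doing the same to "zpvjgdsiglg": "zvgsgg".

zvgsgg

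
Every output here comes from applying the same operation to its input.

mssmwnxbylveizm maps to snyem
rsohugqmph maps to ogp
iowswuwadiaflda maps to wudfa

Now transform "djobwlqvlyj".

oll

What's happening: keep one character in every 3, starting at position 3 (positions 3rd, 6th, 9th, ...).
Doing the same to "djobwlqvlyj": "oll".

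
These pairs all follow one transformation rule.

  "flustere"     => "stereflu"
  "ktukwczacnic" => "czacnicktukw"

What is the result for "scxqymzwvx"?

ymzwvxscxq

Each output is the input with this applied: move the last character to the front, then swap the front and back halves of the string.
On "scxqymzwvx": the first step gives "xscxqymzwv", and the second then gives "ymzwvxscxq".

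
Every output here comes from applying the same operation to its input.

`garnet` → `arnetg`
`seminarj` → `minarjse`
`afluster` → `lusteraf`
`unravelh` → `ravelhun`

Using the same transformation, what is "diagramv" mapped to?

The pattern: move the last 2 characters to the front (rotate right by 2), then swap the front and back halves of the string.
Working it through for "diagramv": intermediate "mvdiagra", final "agramvdi".

agramvdi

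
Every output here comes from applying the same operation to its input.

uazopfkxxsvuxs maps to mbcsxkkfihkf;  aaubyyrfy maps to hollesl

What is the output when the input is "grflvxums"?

syikhzf

What's happening: delete the first 2 characters, then shift every letter 13 places forward in the alphabet (wrapping around) — i.e. ROT13.
Doing the same to "grflvxums": "syikhzf".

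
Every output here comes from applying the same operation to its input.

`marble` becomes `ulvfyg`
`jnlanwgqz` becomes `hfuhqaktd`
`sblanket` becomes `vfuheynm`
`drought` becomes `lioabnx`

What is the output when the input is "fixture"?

crnolyz

The rule is to shift every letter 6 places backward in the alphabet (wrapping around), then move the first character to the end.
For "fixture", step one produces "zcrnoly"; step two turns that into "crnolyz".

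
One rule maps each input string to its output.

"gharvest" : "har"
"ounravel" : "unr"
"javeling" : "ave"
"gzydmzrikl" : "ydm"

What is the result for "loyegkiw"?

oye

In each case the input is transformed by: swap the front and back halves of the string, then keep only the last 3 characters.
"loyegkiw" → "gkiwloye" → "oye".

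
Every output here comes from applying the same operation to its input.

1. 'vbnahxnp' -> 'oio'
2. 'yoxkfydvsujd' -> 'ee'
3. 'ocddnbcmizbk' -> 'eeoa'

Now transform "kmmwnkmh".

Looking at the pairs, the operation is to shift every letter 1 place forward in the alphabet (wrapping around), then keep only the vowels.
Starting from "kmmwnkmh": after the first operation, "lnnxolni"; after the second, "oi".

oi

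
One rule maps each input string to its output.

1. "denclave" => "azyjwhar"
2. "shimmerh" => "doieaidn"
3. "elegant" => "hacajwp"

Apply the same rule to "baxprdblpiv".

Looking at the pairs, the operation is to shift every letter 4 places backward in the alphabet (wrapping around), then swap each adjacent pair of characters (1↔2, 3↔4, ...).
Applying both steps to "baxprdblpiv": "xwtlnzxhler", then "wxltznhxelr".

wxltznhxelr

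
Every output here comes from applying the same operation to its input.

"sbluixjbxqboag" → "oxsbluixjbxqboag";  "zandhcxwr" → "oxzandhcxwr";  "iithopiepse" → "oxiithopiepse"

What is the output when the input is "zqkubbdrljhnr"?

oxzqkubbdrljhnr

The transformation: prepend "ox".
Doing the same to "zqkubbdrljhnr": "oxzqkubbdrljhnr".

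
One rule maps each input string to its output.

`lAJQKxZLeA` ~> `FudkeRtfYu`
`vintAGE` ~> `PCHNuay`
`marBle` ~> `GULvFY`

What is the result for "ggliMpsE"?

The pattern: flip the case of every letter, then shift every letter 6 places backward in the alphabet (wrapping around).
Working it through for "ggliMpsE": intermediate "GGLImPSe", final "AAFCgJMy".

AAFCgJMy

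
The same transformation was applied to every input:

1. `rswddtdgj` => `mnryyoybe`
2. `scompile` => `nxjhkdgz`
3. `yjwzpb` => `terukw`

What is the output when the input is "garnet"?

What's happening: shift every letter 5 places backward in the alphabet (wrapping around).
Doing the same to "garnet": "bvmizo".

bvmizo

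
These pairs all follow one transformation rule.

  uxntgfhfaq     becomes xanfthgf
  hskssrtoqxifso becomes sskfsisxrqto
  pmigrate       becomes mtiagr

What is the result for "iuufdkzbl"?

Looking at the pairs, the operation is to take characters alternately from the front and the back (1st, last, 2nd, 2nd-last, ...), then delete the first 2 characters.
Applying both steps to "iuufdkzbl": "ilubuzfkd", then "ubuzfkd".

ubuzfkd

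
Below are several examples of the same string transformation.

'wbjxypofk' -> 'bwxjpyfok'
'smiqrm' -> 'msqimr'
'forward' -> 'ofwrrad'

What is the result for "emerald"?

The transformation: swap each adjacent pair of characters (1↔2, 3↔4, ...).
For "emerald" the result is "merelad".

merelad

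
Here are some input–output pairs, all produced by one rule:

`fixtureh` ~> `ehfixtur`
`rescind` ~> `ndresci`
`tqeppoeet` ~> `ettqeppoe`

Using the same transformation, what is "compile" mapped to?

Looking at the pairs, the operation is to move the last 2 characters to the front (rotate right by 2).
On "compile" that produces "lecompi".

lecompi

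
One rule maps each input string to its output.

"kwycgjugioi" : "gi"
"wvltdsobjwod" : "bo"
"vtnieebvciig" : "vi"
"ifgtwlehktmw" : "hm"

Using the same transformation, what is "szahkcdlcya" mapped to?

la

The transformation: keep one character in every 3, starting at position 2 (positions 2nd, 5th, 8th, ...), then keep only the last 2 characters.
On "szahkcdlcya": the first step gives "zkla", and the second then gives "la".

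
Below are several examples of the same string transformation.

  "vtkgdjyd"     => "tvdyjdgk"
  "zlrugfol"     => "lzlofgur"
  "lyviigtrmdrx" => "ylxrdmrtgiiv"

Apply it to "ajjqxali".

jailaxqj

Each output is the input with this applied: reverse the string, then move the last 2 characters to the front (rotate right by 2).
For "ajjqxali" the result is "jailaxqj".
(Check on "vtkgdjyd": → "dyjdgktv" → "tvdyjdgk" ✓)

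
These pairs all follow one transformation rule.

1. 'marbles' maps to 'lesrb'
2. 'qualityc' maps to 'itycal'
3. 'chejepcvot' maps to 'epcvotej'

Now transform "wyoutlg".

tlgou

Looking at the pairs, the operation is to delete the first 2 characters, then move the first 2 characters to the end (rotate left by 2).
Starting from "wyoutlg": after the first operation, "outlg"; after the second, "tlgou".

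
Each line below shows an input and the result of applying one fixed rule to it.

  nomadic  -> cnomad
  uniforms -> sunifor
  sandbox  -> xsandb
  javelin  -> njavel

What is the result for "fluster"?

The rule is to move the last 2 characters to the front (rotate right by 2), then delete the first character.
"fluster" → "erflust" → "rflust".

rflust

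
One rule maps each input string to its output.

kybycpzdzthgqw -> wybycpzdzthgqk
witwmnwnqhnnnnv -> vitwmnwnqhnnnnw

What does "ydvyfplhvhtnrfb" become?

The transformation: swap the first and last characters.
Doing the same to "ydvyfplhvhtnrfb": "bdvyfplhvhtnrfy".

bdvyfplhvhtnrfy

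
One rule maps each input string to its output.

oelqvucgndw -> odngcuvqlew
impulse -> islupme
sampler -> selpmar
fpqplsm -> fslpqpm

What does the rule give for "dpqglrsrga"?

In each case the input is transformed by: reverse the string, then swap the first and last characters.
Starting from "dpqglrsrga": after the first operation, "agrsrlgqpd"; after the second, "dgrsrlgqpa".

dgrsrlgqpa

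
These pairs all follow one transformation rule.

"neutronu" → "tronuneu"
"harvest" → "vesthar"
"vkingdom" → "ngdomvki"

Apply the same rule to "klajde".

jdekla

The transformation: move the first 3 characters to the end (rotate left by 3).
"klajde" → "jdekla".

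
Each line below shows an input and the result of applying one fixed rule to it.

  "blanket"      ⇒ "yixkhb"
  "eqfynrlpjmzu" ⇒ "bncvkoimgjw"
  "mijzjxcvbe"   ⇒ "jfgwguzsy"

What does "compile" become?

In each case the input is transformed by: shift every letter 3 places backward in the alphabet (wrapping around), then delete the last character.
Starting from "compile": after the first operation, "zljmfib"; after the second, "zljmfi".

zljmfi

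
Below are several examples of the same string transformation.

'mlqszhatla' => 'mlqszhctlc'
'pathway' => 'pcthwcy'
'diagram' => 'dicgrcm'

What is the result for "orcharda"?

What's happening: replace every "a" with "c".
"orcharda" → "orchcrdc".

orchcrdc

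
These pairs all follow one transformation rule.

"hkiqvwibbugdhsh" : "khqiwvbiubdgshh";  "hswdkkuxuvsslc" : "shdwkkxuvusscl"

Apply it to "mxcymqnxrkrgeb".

Rule — swap each adjacent pair of characters (1↔2, 3↔4, ...).
On "mxcymqnxrkrgeb" that produces "xmycqmxnkrgrbe".

xmycqmxnkrgrbe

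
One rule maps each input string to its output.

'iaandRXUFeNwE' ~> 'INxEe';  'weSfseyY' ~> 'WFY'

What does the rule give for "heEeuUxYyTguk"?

HEXtK

Looking at the pairs, the operation is to flip the case of every letter, then keep one character in every 3, starting at position 1 (positions 1st, 4th, 7th, ...).
"heEeuUxYyTguk" → "HEeEUuXyYtGUK" → "HEXtK".
(Check on "iaandRXUFeNwE": → "IAANDrxufEnWe" → "INxEe" ✓)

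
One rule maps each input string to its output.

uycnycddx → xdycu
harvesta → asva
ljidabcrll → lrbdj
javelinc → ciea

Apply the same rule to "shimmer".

rmis

Rule — reverse the string, then keep every other character starting from the first (positions 1st, 3rd, 5th, ...).
Applying both steps to "shimmer": "remmihs", then "rmis".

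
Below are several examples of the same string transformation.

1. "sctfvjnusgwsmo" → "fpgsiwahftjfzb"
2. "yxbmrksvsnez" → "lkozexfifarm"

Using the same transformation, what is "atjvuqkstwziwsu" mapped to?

Rule — shift every letter 13 places forward in the alphabet (wrapping around) — i.e. ROT13.
Applying that to "atjvuqkstwziwsu" gives "ngwihdxfgjmvjfh".

ngwihdxfgjmvjfh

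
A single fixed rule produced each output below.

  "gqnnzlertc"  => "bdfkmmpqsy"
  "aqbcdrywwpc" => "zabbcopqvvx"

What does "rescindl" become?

Each output is the input with this applied: sort the characters into alphabetical order, then shift every letter 1 place backward in the alphabet (wrapping around).
"rescindl" → "cdeilnrs" → "bcdhkmqr".

bcdhkmqr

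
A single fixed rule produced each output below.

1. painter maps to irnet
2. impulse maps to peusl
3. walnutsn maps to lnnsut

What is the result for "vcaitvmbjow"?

awiotjvbm

Each output is the input with this applied: delete the first 2 characters, then take characters alternately from the front and the back (1st, last, 2nd, 2nd-last, ...).
For "vcaitvmbjow", step one produces "aitvmbjow"; step two turns that into "awiotjvbm".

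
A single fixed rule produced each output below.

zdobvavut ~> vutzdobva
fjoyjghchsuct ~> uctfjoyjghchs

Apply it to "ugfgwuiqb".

iqbugfgwu

The rule is to move the last 3 characters to the front (rotate right by 3).
"ugfgwuiqb" → "iqbugfgwu".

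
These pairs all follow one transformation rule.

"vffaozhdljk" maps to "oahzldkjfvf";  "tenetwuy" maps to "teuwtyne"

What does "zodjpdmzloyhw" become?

pjmdlzyowhozd

The rule is to move the first 3 characters to the end (rotate left by 3), then swap each adjacent pair of characters (1↔2, 3↔4, ...).
For "zodjpdmzloyhw", step one produces "jpdmzloyhwzod"; step two turns that into "pjmdlzyowhozd".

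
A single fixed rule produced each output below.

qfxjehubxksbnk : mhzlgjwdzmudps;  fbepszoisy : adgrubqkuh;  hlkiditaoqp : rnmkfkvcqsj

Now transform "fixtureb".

The transformation: shift every letter 2 places forward in the alphabet (wrapping around), then swap the first and last characters.
Working it through for "fixtureb": intermediate "hkzvwtgd", final "dkzvwtgh".

dkzvwtgh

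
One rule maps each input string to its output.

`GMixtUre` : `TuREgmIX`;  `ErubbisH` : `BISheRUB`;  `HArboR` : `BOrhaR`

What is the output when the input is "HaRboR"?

BOrhAr

Each output is the input with this applied: swap the front and back halves of the string, then flip the case of every letter.
For "HaRboR" the result is "BOrhAr".
(Check on "GMixtUre": → "tUreGMix" → "TuREgmIX" ✓)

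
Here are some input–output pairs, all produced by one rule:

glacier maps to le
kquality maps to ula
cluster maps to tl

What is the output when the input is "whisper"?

si

The rule is to sort the characters into reverse alphabetical order, then keep one character in every 3, starting at position 2 (positions 2nd, 5th, 8th, ...).
On "whisper": the first step gives "wsrpihe", and the second then gives "si".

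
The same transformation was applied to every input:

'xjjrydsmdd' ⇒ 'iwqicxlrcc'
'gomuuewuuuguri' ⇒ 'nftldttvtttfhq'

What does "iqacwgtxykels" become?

phbzfvwsjxkdr

The transformation: swap each adjacent pair of characters (1↔2, 3↔4, ...), then shift every letter 1 place backward in the alphabet (wrapping around).
On "iqacwgtxykels": the first step gives "qicagwxtkyles", and the second then gives "phbzfvwsjxkdr".
(Check on "gomuuewuuuguri": → "ogumeuuwuuugir" → "nftldttvtttfhq" ✓)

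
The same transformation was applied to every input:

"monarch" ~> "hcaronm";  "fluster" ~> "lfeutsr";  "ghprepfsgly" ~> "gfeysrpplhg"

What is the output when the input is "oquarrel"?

The rule is to sort the characters into reverse alphabetical order, then move the last 3 characters to the front (rotate right by 3).
"oquarrel" → "urrqolea" → "leaurrqo".

leaurrqo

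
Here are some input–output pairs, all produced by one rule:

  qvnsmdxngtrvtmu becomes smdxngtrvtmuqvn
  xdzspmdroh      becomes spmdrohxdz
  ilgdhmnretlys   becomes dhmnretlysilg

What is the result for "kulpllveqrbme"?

pllveqrbmekul

Looking at the pairs, the operation is to move the first 3 characters to the end (rotate left by 3).
Applying that to "kulpllveqrbme" gives "pllveqrbmekul".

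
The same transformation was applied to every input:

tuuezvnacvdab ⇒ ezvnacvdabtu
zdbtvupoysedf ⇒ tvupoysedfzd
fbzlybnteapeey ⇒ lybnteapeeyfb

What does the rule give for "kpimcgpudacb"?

mcgpudacbkp

Rule — move the first 3 characters to the end (rotate left by 3), then delete the last character.
"kpimcgpudacb" → "mcgpudacbkpi" → "mcgpudacbkp".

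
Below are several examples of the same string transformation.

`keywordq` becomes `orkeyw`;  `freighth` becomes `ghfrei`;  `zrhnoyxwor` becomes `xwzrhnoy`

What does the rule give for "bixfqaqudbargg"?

arbixfqaqudb

Looking at the pairs, the operation is to delete the last 2 characters, then move the last 2 characters to the front (rotate right by 2).
On "bixfqaqudbargg": the first step gives "bixfqaqudbar", and the second then gives "arbixfqaqudb".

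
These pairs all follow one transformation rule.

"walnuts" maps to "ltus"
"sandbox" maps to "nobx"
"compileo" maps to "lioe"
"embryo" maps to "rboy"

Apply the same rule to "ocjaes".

The rule is to swap each adjacent pair of characters (1↔2, 3↔4, ...), then keep only the last 4 characters.
Working it through for "ocjaes": intermediate "coajse", final "ajse".

ajse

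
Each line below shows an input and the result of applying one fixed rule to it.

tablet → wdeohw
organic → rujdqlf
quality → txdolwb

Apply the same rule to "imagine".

The pattern: shift every letter 3 places forward in the alphabet (wrapping around).
"imagine" → "lpdjlqh".

lpdjlqh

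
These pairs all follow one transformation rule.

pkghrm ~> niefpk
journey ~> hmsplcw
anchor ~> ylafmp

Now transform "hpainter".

The transformation: shift every letter 2 places backward in the alphabet (wrapping around).
On "hpainter" that produces "fnyglrcp".

fnyglrcp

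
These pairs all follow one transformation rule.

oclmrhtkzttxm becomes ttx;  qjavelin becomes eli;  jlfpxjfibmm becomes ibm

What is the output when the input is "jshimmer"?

The pattern: move the last character to the front, then keep only the last 3 characters.
Applying both steps to "jshimmer": "rjshimme", then "mme".

mme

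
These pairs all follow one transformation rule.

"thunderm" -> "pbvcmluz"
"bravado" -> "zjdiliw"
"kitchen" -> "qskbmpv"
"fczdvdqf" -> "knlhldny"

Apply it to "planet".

txvibm

Looking at the pairs, the operation is to shift every letter 8 places forward in the alphabet (wrapping around), then swap each adjacent pair of characters (1↔2, 3↔4, ...).
Applying both steps to "planet": "xtivmb", then "txvibm".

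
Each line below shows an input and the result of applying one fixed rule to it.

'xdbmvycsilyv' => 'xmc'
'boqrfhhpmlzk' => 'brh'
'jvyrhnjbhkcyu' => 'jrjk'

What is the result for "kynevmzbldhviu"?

Each output is the input with this applied: delete the last 3 characters, then keep one character in every 3, starting at position 1 (positions 1st, 4th, 7th, ...).
"kynevmzbldhviu" → "kynevmzbldh" → "kezd".
(Check on "boqrfhhpmlzk": → "boqrfhhpm" → "brh" ✓)

kezd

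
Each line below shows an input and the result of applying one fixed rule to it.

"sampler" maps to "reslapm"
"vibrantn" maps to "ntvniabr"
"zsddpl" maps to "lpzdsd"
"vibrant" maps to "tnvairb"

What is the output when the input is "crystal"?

Each output is the input with this applied: move the last character to the front, then take characters alternately from the front and the back (1st, last, 2nd, 2nd-last, ...).
For "crystal", step one produces "lcrysta"; step two turns that into "lactrsy".

lactrsy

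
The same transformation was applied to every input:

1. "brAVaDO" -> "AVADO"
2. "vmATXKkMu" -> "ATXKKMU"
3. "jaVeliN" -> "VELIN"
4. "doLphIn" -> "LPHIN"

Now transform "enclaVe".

The pattern: delete the first 2 characters, then convert every letter to uppercase.
Starting from "enclaVe": after the first operation, "claVe"; after the second, "CLAVE".

CLAVE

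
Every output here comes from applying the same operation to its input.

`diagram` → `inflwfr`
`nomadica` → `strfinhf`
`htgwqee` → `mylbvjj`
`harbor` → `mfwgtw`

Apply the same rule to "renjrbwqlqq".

Each output is the input with this applied: shift every letter 5 places forward in the alphabet (wrapping around).
On "renjrbwqlqq" that produces "wjsowgbvqvv".

wjsowgbvqvv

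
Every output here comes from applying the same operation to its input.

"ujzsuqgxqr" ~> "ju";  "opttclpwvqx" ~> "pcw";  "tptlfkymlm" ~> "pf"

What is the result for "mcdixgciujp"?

cxi

In each case the input is transformed by: delete the last 3 characters, then keep one character in every 3, starting at position 2 (positions 2nd, 5th, 8th, ...).
"mcdixgciujp" → "mcdixgci" → "cxi".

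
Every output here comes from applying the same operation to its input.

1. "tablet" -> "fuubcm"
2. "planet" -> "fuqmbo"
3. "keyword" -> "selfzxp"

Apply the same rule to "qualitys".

ztrvbmju

In each case the input is transformed by: shift every letter 1 place forward in the alphabet (wrapping around), then move the last 2 characters to the front (rotate right by 2).
Applying that to "qualitys" gives "ztrvbmju".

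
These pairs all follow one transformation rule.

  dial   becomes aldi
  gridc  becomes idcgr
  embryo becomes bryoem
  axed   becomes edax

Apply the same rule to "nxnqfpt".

nqfptnx

The transformation: move the first 2 characters to the end (rotate left by 2).
Doing the same to "nxnqfpt": "nqfptnx".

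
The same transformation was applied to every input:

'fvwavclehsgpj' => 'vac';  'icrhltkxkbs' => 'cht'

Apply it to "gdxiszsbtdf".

The pattern: keep every other character starting from the second (positions 2nd, 4th, 6th, ...), then keep only the first 3 characters.
For "gdxiszsbtdf", step one produces "dizbd"; step two turns that into "diz".
(Check on "icrhltkxkbs": → "chtxb" → "cht" ✓)

diz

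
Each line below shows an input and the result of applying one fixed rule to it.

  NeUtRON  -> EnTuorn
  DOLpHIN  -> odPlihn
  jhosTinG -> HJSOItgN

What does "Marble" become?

AmBREL

Looking at the pairs, the operation is to swap each adjacent pair of characters (1↔2, 3↔4, ...), then flip the case of every letter.
For "Marble", step one produces "aMbrel"; step two turns that into "AmBREL".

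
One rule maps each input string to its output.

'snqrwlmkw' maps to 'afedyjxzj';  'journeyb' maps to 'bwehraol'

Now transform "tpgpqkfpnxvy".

The transformation: shift every letter 13 places forward in the alphabet (wrapping around) — i.e. ROT13, then swap each adjacent pair of characters (1↔2, 3↔4, ...).
For "tpgpqkfpnxvy" the result is "cgctxdcskali".

cgctxdcskali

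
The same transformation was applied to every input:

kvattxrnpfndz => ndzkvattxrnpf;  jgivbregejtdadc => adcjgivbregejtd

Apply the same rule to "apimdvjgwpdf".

Rule — move the last 3 characters to the front (rotate right by 3).
So "apimdvjgwpdf" becomes "pdfapimdvjgw".

pdfapimdvjgw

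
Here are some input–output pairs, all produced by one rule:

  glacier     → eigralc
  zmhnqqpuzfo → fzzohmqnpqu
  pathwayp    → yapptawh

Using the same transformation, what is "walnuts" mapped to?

tuwslan

Each output is the input with this applied: move the last 3 characters to the front (rotate right by 3), then swap each adjacent pair of characters (1↔2, 3↔4, ...).
For "walnuts", step one produces "utswaln"; step two turns that into "tuwslan".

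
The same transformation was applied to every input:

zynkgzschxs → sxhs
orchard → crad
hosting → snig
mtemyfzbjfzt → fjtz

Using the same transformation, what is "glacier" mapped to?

Looking at the pairs, the operation is to swap each adjacent pair of characters (1↔2, 3↔4, ...), then keep only the last 4 characters.
On "glacier": the first step gives "lgcaeir", and the second then gives "aeir".

aeir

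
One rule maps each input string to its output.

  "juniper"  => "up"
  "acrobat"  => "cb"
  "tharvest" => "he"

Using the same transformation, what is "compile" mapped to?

In each case the input is transformed by: take characters alternately from the front and the back (1st, last, 2nd, 2nd-last, ...), then keep one character in every 3, starting at position 3 (positions 3rd, 6th, 9th, ...).
On "compile": the first step gives "ceolmip", and the second then gives "oi".

oi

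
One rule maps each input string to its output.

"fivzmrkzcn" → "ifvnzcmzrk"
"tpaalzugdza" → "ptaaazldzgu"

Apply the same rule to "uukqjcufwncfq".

uukqqfjccnuwf

In each case the input is transformed by: move the first character to the end, then take characters alternately from the front and the back (1st, last, 2nd, 2nd-last, ...).
Working it through for "uukqjcufwncfq": intermediate "ukqjcufwncfqu", final "uukqqfjccnuwf".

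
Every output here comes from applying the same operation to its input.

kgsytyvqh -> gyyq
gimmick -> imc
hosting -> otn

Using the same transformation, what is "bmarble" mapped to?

In each case the input is transformed by: keep every other character starting from the second (positions 2nd, 4th, 6th, ...).
On "bmarble" that produces "mrl".

mrl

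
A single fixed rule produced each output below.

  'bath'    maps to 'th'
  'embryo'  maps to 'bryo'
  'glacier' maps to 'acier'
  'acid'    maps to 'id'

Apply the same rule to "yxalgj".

The pattern: delete the first 2 characters.
Applying that to "yxalgj" gives "algj".

algj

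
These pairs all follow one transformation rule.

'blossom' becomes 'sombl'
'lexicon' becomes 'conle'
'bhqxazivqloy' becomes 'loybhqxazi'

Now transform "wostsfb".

The rule is to move the last 3 characters to the front (rotate right by 3), then delete the last 2 characters.
For "wostsfb", step one produces "sfbwost"; step two turns that into "sfbwo".

sfbwo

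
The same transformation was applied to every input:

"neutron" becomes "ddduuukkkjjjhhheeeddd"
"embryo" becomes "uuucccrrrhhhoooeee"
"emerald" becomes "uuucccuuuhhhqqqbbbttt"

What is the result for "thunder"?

jjjxxxkkkdddtttuuuhhh

In each case the input is transformed by: repeat every character 3 times, then shift every letter 10 places backward in the alphabet (wrapping around).
Working it through for "thunder": intermediate "ttthhhuuunnndddeeerrr", final "jjjxxxkkkdddtttuuuhhh".
(Check on "embryo": → "eeemmmbbbrrryyyooo" → "uuucccrrrhhhoooeee" ✓)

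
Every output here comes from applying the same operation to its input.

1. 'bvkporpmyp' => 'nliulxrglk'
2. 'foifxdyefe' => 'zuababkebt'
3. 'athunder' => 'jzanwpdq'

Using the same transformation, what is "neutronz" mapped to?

nkjvjaqp

Rule — shift every letter 4 places backward in the alphabet (wrapping around), then swap the front and back halves of the string.
Starting from "neutronz": after the first operation, "jaqpnkjv"; after the second, "nkjvjaqp".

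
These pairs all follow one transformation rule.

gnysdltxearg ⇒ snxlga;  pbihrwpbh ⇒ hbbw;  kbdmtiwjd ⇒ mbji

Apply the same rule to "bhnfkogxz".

Each output is the input with this applied: keep every other character starting from the second (positions 2nd, 4th, 6th, ...), then swap each adjacent pair of characters (1↔2, 3↔4, ...).
"bhnfkogxz" → "hfox" → "fhxo".

fhxo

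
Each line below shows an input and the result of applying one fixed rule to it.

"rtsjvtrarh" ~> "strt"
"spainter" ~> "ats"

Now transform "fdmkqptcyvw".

mpyf

In each case the input is transformed by: move the first 2 characters to the end (rotate left by 2), then keep one character in every 3, starting at position 1 (positions 1st, 4th, 7th, ...).
Working it through for "fdmkqptcyvw": intermediate "mkqptcyvwfd", final "mpyf".
(Check on "rtsjvtrarh": → "sjvtrarhrt" → "strt" ✓)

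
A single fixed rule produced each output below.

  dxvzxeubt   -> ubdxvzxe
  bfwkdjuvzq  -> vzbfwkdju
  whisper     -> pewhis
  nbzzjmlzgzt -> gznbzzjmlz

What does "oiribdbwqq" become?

wqoiribdb

The pattern: delete the last character, then move the last 2 characters to the front (rotate right by 2).
On "oiribdbwqq" that produces "wqoiribdb".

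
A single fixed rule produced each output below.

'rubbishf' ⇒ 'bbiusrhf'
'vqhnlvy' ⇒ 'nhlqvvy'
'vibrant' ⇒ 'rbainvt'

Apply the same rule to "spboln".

oblpns

Each output is the input with this applied: move the first 3 characters to the end (rotate left by 3), then take characters alternately from the front and the back (1st, last, 2nd, 2nd-last, ...).
For "spboln", step one produces "olnspb"; step two turns that into "oblpns".
(Check on "vqhnlvy": → "nlvyvqh" → "nhlqvvy" ✓)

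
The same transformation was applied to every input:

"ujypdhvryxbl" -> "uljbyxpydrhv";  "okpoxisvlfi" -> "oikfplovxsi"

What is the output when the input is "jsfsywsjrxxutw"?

Rule — take characters alternately from the front and the back (1st, last, 2nd, 2nd-last, ...).
Applying that to "jsfsywsjrxxutw" gives "jwstfusxyxwrsj".

jwstfusxyxwrsj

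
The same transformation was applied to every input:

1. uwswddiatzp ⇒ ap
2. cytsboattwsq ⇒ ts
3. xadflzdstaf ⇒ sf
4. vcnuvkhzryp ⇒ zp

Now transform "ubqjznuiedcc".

ic

What's happening: keep one character in every 3, starting at position 2 (positions 2nd, 5th, 8th, ...), then delete the first 2 characters.
Working it through for "ubqjznuiedcc": intermediate "bzic", final "ic".
(Check on "cytsboattwsq": → "ybts" → "ts" ✓)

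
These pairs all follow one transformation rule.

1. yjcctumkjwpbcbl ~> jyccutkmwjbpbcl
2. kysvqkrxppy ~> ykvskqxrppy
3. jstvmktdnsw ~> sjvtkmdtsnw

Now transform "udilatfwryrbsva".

Looking at the pairs, the operation is to swap each adjacent pair of characters (1↔2, 3↔4, ...).
For "udilatfwryrbsva" the result is "dulitawfyrbrvsa".

dulitawfyrbrvsa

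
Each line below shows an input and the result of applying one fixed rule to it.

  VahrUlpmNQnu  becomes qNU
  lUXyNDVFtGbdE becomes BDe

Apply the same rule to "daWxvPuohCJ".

Hcj

What's happening: flip the case of every letter, then keep only the last 3 characters.
Working it through for "daWxvPuohCJ": intermediate "DAwXVpUOHcj", final "Hcj".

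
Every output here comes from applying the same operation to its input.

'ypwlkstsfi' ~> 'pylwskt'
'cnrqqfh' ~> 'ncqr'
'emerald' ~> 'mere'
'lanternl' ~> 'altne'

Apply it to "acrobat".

In each case the input is transformed by: delete the last 3 characters, then swap each adjacent pair of characters (1↔2, 3↔4, ...).
So "acrobat" becomes "caor".
(Check on "ypwlkstsfi": → "ypwlkst" → "pylwskt" ✓)

caor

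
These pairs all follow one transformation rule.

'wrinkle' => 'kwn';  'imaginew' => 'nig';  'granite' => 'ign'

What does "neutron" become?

The rule is to move the last 3 characters to the front (rotate right by 3), then keep one character in every 3, starting at position 1 (positions 1st, 4th, 7th, ...).
Working it through for "neutron": intermediate "ronneut", final "rnt".

rnt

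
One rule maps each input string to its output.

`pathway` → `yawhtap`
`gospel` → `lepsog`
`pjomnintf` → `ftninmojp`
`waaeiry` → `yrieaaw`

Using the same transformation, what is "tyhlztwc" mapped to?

The rule is to reverse the string.
Doing the same to "tyhlztwc": "cwtzlhyt".

cwtzlhyt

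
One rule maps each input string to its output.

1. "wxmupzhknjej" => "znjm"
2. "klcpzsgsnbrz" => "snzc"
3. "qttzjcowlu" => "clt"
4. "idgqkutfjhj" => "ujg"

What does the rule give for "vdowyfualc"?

Looking at the pairs, the operation is to keep one character in every 3, starting at position 3 (positions 3rd, 6th, 9th, ...), then move the first character to the end.
So "vdowyfualc" becomes "flo".

flo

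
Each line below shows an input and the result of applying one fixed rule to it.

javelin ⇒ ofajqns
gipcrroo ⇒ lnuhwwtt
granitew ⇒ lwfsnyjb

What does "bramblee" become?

gwfrgqjj

What's happening: shift every letter 5 places forward in the alphabet (wrapping around).
Applying that to "bramblee" gives "gwfrgqjj".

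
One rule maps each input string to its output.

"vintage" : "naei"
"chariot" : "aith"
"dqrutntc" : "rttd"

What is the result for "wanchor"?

The transformation: move the first 2 characters to the end (rotate left by 2), then keep every other character starting from the first (positions 1st, 3rd, 5th, ...).
Working it through for "wanchor": intermediate "nchorwa", final "nhra".

nhra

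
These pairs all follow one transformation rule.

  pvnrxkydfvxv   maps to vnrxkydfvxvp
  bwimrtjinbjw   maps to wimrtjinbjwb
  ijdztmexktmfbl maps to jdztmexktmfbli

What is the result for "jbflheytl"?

bflheytlj

The pattern: move the first character to the end.
For "jbflheytl" the result is "bflheytlj".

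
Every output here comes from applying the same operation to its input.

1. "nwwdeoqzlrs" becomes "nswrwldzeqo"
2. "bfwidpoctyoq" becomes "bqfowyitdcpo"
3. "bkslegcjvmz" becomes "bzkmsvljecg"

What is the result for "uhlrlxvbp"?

uphblvrxl

The transformation: take characters alternately from the front and the back (1st, last, 2nd, 2nd-last, ...).
For "uhlrlxvbp" the result is "uphblvrxl".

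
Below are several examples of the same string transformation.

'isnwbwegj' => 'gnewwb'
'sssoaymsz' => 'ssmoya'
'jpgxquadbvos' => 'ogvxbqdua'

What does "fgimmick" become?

ciimm

Each output is the input with this applied: take characters alternately from the front and the back (1st, last, 2nd, 2nd-last, ...), then delete the first 3 characters.
Applying that to "fgimmick" gives "ciimm".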